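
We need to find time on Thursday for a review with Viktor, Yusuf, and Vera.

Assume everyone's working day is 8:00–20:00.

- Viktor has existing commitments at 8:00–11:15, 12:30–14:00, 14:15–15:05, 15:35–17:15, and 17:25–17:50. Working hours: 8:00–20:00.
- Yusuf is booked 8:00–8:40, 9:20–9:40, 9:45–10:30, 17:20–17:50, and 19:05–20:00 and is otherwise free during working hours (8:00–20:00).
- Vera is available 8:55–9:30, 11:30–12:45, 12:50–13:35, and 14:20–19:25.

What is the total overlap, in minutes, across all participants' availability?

Viktor free within 08:00–20:00: 11:15–12:30, 14:00–14:15, 15:05–15:35, 17:15–17:25, 17:50–20:00.
Yusuf free within 08:00–20:00: 08:40–09:20, 09:40–09:45, 10:30–17:20, 17:50–19:05.
Viktor ∩ Yusuf: 11:15–12:30, 14:00–14:15, 15:05–15:35, 17:15–17:20, 17:50–19:05.
Viktor ∩ Yusuf ∩ Vera: 11:30–12:30, 15:05–15:35, 17:15–17:20, 17:50–19:05.
Total common minutes: 60 + 30 + 5 + 75 = 170.

170 minutes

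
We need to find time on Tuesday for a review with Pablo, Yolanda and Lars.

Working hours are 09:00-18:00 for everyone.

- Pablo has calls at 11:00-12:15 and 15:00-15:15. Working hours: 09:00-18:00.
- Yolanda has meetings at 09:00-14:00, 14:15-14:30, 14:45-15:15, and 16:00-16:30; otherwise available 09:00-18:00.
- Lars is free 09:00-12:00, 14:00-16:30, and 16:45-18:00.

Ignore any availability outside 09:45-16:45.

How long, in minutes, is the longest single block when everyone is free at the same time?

Pablo free within 09:00–18:00: 09:00–11:00, 12:15–15:00, 15:15–18:00.
Yolanda free within 09:00–18:00: 14:00–14:15, 14:30–14:45, 15:15–16:00, 16:30–18:00.
Pablo ∩ Yolanda: 14:00–14:15, 14:30–14:45, 15:15–16:00, 16:30–18:00.
Pablo ∩ Yolanda ∩ Lars: 14:00–14:15, 14:30–14:45, 15:15–16:00, 16:45–18:00.
Restricted to 09:45–16:45: 14:00–14:15, 14:30–14:45, 15:15–16:00.
Common window lengths: 15, 15, 45 min; longest is 45.

45 minutes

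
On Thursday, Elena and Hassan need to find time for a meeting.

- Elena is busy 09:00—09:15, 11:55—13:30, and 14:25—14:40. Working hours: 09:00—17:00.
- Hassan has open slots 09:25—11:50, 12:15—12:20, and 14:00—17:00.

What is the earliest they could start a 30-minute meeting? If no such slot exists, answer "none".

09:25

Elena free within 09:00–17:00: 09:15–11:55, 13:30–14:25, 14:40–17:00.
Elena ∩ Hassan: 09:25–11:50, 14:00–14:25, 14:40–17:00.
Windows ≥ 30 min: 09:25–11:50, 14:40–17:00.
Earliest such window starts at 09:25.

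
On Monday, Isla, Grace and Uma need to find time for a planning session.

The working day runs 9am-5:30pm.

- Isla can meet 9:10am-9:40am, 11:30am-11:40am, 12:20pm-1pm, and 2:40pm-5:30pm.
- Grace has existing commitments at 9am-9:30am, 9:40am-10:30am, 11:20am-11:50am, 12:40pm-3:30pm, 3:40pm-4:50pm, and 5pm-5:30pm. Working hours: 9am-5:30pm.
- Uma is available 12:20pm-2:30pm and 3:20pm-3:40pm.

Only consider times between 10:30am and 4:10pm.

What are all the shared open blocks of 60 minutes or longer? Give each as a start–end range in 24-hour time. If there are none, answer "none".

none

Grace free within 09:00–17:30: 09:30–09:40, 10:30–11:20, 11:50–12:40, 15:30–15:40, 16:50–17:00.
Isla ∩ Grace: 09:30–09:40, 12:20–12:40, 15:30–15:40, 16:50–17:00.
Isla ∩ Grace ∩ Uma: 12:20–12:40, 15:30–15:40.
Restricted to 10:30–16:10: 12:20–12:40, 15:30–15:40.
Windows ≥ 60 min: (none).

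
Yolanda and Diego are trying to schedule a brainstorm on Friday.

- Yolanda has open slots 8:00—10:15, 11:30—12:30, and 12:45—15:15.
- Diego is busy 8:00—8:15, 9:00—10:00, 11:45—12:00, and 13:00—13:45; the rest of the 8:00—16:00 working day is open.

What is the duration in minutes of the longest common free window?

Diego free within 08:00–16:00: 08:15–09:00, 10:00–11:45, 12:00–13:00, 13:45–16:00.
Yolanda ∩ Diego: 08:15–09:00, 10:00–10:15, 11:30–11:45, 12:00–12:30, 12:45–13:00, 13:45–15:15.
Common window lengths: 45, 15, 15, 30, 15, 90 min; longest is 90.

90 minutes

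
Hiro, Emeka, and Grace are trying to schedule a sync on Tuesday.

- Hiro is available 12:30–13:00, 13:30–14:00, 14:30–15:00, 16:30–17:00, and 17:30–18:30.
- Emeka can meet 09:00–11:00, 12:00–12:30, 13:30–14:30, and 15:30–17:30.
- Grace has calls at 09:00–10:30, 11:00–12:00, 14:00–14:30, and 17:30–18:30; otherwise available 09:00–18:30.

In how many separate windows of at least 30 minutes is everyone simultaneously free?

2

Grace free within 09:00–18:30: 10:30–11:00, 12:00–14:00, 14:30–17:30.
Hiro ∩ Emeka: 13:30–14:00, 16:30–17:00.
Hiro ∩ Emeka ∩ Grace: 13:30–14:00, 16:30–17:00.
Windows ≥ 30 min: 13:30–14:00, 16:30–17:00.
That's 2 windows.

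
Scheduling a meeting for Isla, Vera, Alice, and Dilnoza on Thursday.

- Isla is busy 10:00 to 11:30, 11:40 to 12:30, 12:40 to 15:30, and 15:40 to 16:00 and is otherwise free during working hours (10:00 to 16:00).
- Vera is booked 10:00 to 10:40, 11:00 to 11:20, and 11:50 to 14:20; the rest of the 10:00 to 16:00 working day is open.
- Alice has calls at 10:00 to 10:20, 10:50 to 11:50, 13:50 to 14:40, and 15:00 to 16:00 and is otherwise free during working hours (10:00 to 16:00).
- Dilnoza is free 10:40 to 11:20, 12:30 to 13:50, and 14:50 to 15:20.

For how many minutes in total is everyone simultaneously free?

0 minutes

Isla free within 10:00–16:00: 11:30–11:40, 12:30–12:40, 15:30–15:40.
Vera free within 10:00–16:00: 10:40–11:00, 11:20–11:50, 14:20–16:00.
Alice free within 10:00–16:00: 10:20–10:50, 11:50–13:50, 14:40–15:00.
Isla ∩ Vera: 11:30–11:40, 15:30–15:40.
Isla ∩ Vera ∩ Alice: (none).
Isla ∩ Vera ∩ Alice ∩ Dilnoza: (none).
Total common minutes: 0.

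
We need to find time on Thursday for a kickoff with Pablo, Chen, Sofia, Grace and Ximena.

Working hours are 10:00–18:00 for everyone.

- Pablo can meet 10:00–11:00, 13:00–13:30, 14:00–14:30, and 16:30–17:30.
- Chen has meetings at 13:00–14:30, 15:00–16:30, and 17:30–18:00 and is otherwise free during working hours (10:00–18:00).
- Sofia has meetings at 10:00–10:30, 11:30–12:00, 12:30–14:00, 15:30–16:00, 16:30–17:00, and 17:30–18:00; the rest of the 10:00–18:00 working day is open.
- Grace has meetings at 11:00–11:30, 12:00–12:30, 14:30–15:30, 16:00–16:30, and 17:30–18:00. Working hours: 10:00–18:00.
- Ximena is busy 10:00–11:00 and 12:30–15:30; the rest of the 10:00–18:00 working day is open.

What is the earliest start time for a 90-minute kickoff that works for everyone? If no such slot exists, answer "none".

none

Chen free within 10:00–18:00: 10:00–13:00, 14:30–15:00, 16:30–17:30.
Sofia free within 10:00–18:00: 10:30–11:30, 12:00–12:30, 14:00–15:30, 16:00–16:30, 17:00–17:30.
Grace free within 10:00–18:00: 10:00–11:00, 11:30–12:00, 12:30–14:30, 15:30–16:00, 16:30–17:30.
Ximena free within 10:00–18:00: 11:00–12:30, 15:30–18:00.
Pablo ∩ Chen: 10:00–11:00, 16:30–17:30.
Pablo ∩ Chen ∩ Sofia: 10:30–11:00, 17:00–17:30.
Pablo ∩ Chen ∩ Sofia ∩ Grace: 10:30–11:00, 17:00–17:30.
Pablo ∩ Chen ∩ Sofia ∩ Grace ∩ Ximena: 17:00–17:30.
Windows ≥ 90 min: (none).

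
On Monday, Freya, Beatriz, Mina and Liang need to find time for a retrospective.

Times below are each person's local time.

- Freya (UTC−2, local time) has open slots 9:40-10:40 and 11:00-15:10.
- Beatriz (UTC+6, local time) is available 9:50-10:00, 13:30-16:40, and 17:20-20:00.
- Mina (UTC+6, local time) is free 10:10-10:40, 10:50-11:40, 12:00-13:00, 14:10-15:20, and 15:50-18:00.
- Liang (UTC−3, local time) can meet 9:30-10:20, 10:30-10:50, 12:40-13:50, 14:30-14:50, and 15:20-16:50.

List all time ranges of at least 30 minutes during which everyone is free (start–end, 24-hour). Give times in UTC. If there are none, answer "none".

Freya → UTC: 11:40–12:40, 13:00–17:10.
Beatriz → UTC: 03:50–04:00, 07:30–10:40, 11:20–14:00.
Mina → UTC: 04:10–04:40, 04:50–05:40, 06:00–07:00, 08:10–09:20, 09:50–12:00.
Liang → UTC: 12:30–13:20, 13:30–13:50, 15:40–16:50, 17:30–17:50, 18:20–19:50.
Freya ∩ Beatriz: 11:40–12:40, 13:00–14:00.
Freya ∩ Beatriz ∩ Mina: 11:40–12:00.
Freya ∩ Beatriz ∩ Mina ∩ Liang: (none).
Windows ≥ 30 min: (none).

none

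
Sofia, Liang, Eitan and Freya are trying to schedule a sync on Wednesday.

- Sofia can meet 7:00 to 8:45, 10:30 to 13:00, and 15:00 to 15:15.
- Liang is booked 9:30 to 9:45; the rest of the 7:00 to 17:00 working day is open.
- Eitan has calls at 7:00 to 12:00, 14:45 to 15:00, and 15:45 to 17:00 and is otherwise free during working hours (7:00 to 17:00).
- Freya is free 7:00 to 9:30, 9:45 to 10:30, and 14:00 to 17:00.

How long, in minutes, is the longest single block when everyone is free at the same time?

15 minutes

Liang free within 07:00–17:00: 07:00–09:30, 09:45–17:00.
Eitan free within 07:00–17:00: 12:00–14:45, 15:00–15:45.
Sofia ∩ Liang: 07:00–08:45, 10:30–13:00, 15:00–15:15.
Sofia ∩ Liang ∩ Eitan: 12:00–13:00, 15:00–15:15.
Sofia ∩ Liang ∩ Eitan ∩ Freya: 15:00–15:15.
Single common window of 15 minutes.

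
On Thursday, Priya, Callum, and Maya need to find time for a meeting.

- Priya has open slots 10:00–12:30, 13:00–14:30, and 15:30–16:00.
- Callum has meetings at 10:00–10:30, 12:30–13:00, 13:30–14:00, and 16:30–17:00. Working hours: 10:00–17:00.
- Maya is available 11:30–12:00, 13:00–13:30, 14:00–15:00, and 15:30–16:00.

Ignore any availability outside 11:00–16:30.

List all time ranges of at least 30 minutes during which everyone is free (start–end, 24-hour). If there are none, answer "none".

11:30–12:00, 13:00–13:30, 14:00–14:30, 15:30–16:00

Callum free within 10:00–17:00: 10:30–12:30, 13:00–13:30, 14:00–16:30.
Priya ∩ Callum: 10:30–12:30, 13:00–13:30, 14:00–14:30, 15:30–16:00.
Priya ∩ Callum ∩ Maya: 11:30–12:00, 13:00–13:30, 14:00–14:30, 15:30–16:00.
Restricted to 11:00–16:30: 11:30–12:00, 13:00–13:30, 14:00–14:30, 15:30–16:00.
Windows ≥ 30 min: 11:30–12:00, 13:00–13:30, 14:00–14:30, 15:30–16:00.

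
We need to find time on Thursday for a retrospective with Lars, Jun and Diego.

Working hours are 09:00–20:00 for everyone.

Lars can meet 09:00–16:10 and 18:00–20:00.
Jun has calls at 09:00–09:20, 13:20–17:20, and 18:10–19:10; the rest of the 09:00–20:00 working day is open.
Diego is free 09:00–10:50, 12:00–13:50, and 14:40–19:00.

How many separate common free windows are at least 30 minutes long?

Jun free within 09:00–20:00: 09:20–13:20, 17:20–18:10, 19:10–20:00.
Lars ∩ Jun: 09:20–13:20, 18:00–18:10, 19:10–20:00.
Lars ∩ Jun ∩ Diego: 09:20–10:50, 12:00–13:20, 18:00–18:10.
Windows ≥ 30 min: 09:20–10:50, 12:00–13:20.
That's 2 windows.

2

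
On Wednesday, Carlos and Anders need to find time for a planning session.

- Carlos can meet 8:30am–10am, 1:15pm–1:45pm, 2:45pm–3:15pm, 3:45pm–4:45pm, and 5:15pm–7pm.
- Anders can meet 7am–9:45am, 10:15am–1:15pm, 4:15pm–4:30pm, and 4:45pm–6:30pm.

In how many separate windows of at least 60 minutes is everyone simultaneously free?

Carlos ∩ Anders: 08:30–09:45, 16:15–16:30, 17:15–18:30.
Windows ≥ 60 min: 08:30–09:45, 17:15–18:30.
That's 2 windows.

2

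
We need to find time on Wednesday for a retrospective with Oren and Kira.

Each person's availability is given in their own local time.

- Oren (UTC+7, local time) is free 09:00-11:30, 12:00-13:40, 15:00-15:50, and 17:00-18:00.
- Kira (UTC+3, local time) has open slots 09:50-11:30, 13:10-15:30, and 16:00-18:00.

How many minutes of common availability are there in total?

80 minutes

Oren → UTC: 02:00–04:30, 05:00–06:40, 08:00–08:50, 10:00–11:00.
Kira → UTC: 06:50–08:30, 10:10–12:30, 13:00–15:00.
Oren ∩ Kira: 08:00–08:30, 10:10–11:00.
Total common minutes: 30 + 50 = 80.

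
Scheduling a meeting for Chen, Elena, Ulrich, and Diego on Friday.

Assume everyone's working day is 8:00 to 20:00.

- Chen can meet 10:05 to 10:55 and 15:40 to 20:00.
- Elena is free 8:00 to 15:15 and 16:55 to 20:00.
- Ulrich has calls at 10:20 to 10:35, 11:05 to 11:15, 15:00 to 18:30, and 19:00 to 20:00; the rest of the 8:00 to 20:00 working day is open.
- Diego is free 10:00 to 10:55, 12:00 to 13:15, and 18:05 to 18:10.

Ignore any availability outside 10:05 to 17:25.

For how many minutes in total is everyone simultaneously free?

Ulrich free within 08:00–20:00: 08:00–10:20, 10:35–11:05, 11:15–15:00, 18:30–19:00.
Chen ∩ Elena: 10:05–10:55, 16:55–20:00.
Chen ∩ Elena ∩ Ulrich: 10:05–10:20, 10:35–10:55, 18:30–19:00.
Chen ∩ Elena ∩ Ulrich ∩ Diego: 10:05–10:20, 10:35–10:55.
Restricted to 10:05–17:25: 10:05–10:20, 10:35–10:55.
Total common minutes: 15 + 20 = 35.

35 minutes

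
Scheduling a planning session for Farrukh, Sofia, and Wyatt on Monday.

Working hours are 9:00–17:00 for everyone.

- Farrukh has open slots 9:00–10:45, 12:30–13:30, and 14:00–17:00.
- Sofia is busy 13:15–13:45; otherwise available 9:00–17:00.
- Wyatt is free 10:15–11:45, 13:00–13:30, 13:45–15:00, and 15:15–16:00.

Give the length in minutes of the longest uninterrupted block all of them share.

60 minutes

Sofia free within 09:00–17:00: 09:00–13:15, 13:45–17:00.
Farrukh ∩ Sofia: 09:00–10:45, 12:30–13:15, 14:00–17:00.
Farrukh ∩ Sofia ∩ Wyatt: 10:15–10:45, 13:00–13:15, 14:00–15:00, 15:15–16:00.
Common window lengths: 30, 15, 60, 45 min; longest is 60.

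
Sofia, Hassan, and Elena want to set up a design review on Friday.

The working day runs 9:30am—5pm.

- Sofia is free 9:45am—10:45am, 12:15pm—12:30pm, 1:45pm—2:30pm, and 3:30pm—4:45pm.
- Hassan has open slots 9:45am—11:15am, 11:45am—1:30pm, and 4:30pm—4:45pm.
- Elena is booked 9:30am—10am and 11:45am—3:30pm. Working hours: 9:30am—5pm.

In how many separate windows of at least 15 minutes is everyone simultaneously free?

2

Elena free within 09:30–17:00: 10:00–11:45, 15:30–17:00.
Sofia ∩ Hassan: 09:45–10:45, 12:15–12:30, 16:30–16:45.
Sofia ∩ Hassan ∩ Elena: 10:00–10:45, 16:30–16:45.
Windows ≥ 15 min: 10:00–10:45, 16:30–16:45.
That's 2 windows.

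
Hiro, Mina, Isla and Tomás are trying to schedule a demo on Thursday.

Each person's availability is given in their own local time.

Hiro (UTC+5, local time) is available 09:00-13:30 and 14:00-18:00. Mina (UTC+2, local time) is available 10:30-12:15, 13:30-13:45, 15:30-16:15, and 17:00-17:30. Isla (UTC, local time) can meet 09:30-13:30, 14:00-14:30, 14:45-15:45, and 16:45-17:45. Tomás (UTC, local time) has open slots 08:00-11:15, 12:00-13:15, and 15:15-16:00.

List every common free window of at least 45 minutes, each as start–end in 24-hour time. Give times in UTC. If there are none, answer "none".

Hiro → UTC: 04:00–08:30, 09:00–13:00.
Mina → UTC: 08:30–10:15, 11:30–11:45, 13:30–14:15, 15:00–15:30.
Isla → UTC: 09:30–13:30, 14:00–14:30, 14:45–15:45, 16:45–17:45.
Tomás → UTC: 08:00–11:15, 12:00–13:15, 15:15–16:00.
Hiro ∩ Mina: 09:00–10:15, 11:30–11:45.
Hiro ∩ Mina ∩ Isla: 09:30–10:15, 11:30–11:45.
Hiro ∩ Mina ∩ Isla ∩ Tomás: 09:30–10:15.
Windows ≥ 45 min: 09:30–10:15.

09:30–10:15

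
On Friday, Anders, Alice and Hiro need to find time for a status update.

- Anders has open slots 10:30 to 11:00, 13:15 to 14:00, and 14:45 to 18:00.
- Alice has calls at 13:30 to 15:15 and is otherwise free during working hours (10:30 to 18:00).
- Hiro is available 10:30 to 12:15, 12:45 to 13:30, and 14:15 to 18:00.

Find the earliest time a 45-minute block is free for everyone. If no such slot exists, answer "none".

Alice free within 10:30–18:00: 10:30–13:30, 15:15–18:00.
Anders ∩ Alice: 10:30–11:00, 13:15–13:30, 15:15–18:00.
Anders ∩ Alice ∩ Hiro: 10:30–11:00, 13:15–13:30, 15:15–18:00.
Windows ≥ 45 min: 15:15–18:00.
Earliest such window starts at 15:15.

15:15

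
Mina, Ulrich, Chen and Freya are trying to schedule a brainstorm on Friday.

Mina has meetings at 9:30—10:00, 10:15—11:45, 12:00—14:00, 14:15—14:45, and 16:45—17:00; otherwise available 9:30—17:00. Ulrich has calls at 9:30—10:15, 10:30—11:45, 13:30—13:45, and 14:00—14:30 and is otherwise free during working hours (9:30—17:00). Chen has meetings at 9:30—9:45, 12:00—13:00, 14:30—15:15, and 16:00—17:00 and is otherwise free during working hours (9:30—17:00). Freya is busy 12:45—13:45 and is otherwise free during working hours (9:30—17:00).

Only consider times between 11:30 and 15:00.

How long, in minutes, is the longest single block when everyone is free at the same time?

15 minutes

Mina free within 09:30–17:00: 10:00–10:15, 11:45–12:00, 14:00–14:15, 14:45–16:45.
Ulrich free within 09:30–17:00: 10:15–10:30, 11:45–13:30, 13:45–14:00, 14:30–17:00.
Chen free within 09:30–17:00: 09:45–12:00, 13:00–14:30, 15:15–16:00.
Freya free within 09:30–17:00: 09:30–12:45, 13:45–17:00.
Mina ∩ Ulrich: 11:45–12:00, 14:45–16:45.
Mina ∩ Ulrich ∩ Chen: 11:45–12:00, 15:15–16:00.
Mina ∩ Ulrich ∩ Chen ∩ Freya: 11:45–12:00, 15:15–16:00.
Restricted to 11:30–15:00: 11:45–12:00.
Single common window of 15 minutes.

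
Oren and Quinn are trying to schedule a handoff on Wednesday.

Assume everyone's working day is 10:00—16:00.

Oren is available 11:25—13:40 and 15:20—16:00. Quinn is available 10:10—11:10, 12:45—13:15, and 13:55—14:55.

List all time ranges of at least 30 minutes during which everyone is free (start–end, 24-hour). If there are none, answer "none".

Oren ∩ Quinn: 12:45–13:15.
Windows ≥ 30 min: 12:45–13:15.

12:45–13:15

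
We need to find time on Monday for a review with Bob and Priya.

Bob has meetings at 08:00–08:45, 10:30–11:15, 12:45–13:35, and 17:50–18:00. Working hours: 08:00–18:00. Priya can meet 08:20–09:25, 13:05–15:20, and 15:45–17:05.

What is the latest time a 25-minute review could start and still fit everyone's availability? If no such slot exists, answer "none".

16:40

Bob free within 08:00–18:00: 08:45–10:30, 11:15–12:45, 13:35–17:50.
Bob ∩ Priya: 08:45–09:25, 13:35–15:20, 15:45–17:05.
Windows ≥ 25 min: 08:45–09:25, 13:35–15:20, 15:45–17:05.
Latest start in the last window 15:45–17:05 is 17:05 − 25 min = 16:40.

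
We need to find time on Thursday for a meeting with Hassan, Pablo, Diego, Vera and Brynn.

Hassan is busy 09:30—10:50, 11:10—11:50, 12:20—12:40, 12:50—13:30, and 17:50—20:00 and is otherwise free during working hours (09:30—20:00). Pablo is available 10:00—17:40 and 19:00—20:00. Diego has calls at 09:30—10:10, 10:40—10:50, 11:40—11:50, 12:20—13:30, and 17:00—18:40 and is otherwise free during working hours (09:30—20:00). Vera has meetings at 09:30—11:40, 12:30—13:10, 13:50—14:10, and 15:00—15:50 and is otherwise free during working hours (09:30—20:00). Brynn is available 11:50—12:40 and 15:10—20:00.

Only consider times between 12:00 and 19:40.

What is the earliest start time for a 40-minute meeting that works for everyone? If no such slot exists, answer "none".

15:50

Hassan free within 09:30–20:00: 10:50–11:10, 11:50–12:20, 12:40–12:50, 13:30–17:50.
Diego free within 09:30–20:00: 10:10–10:40, 10:50–11:40, 11:50–12:20, 13:30–17:00, 18:40–20:00.
Vera free within 09:30–20:00: 11:40–12:30, 13:10–13:50, 14:10–15:00, 15:50–20:00.
Hassan ∩ Pablo: 10:50–11:10, 11:50–12:20, 12:40–12:50, 13:30–17:40.
Hassan ∩ Pablo ∩ Diego: 10:50–11:10, 11:50–12:20, 13:30–17:00.
Hassan ∩ Pablo ∩ Diego ∩ Vera: 11:50–12:20, 13:30–13:50, 14:10–15:00, 15:50–17:00.
Hassan ∩ Pablo ∩ Diego ∩ Vera ∩ Brynn: 11:50–12:20, 15:50–17:00.
Restricted to 12:00–19:40: 12:00–12:20, 15:50–17:00.
Windows ≥ 40 min: 15:50–17:00.
Earliest such window starts at 15:50.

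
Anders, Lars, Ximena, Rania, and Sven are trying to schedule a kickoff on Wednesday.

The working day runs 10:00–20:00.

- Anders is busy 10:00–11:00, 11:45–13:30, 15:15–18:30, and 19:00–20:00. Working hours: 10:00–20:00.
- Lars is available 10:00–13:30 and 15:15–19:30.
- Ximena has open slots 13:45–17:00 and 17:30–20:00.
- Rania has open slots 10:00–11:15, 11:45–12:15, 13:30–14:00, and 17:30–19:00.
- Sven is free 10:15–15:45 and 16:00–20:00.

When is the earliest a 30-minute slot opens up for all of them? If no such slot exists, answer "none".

Anders free within 10:00–20:00: 11:00–11:45, 13:30–15:15, 18:30–19:00.
Anders ∩ Lars: 11:00–11:45, 18:30–19:00.
Anders ∩ Lars ∩ Ximena: 18:30–19:00.
Anders ∩ Lars ∩ Ximena ∩ Rania: 18:30–19:00.
Anders ∩ Lars ∩ Ximena ∩ Rania ∩ Sven: 18:30–19:00.
Windows ≥ 30 min: 18:30–19:00.
Earliest such window starts at 18:30.

18:30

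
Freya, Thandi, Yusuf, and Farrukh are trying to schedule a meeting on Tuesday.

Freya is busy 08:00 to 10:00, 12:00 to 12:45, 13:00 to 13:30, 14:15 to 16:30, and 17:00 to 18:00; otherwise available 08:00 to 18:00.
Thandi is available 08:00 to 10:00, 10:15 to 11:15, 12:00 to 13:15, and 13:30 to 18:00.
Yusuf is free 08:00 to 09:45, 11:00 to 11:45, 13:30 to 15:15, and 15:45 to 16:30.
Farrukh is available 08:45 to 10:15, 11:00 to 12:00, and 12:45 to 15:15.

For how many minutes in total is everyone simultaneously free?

Freya free within 08:00–18:00: 10:00–12:00, 12:45–13:00, 13:30–14:15, 16:30–17:00.
Freya ∩ Thandi: 10:15–11:15, 12:45–13:00, 13:30–14:15, 16:30–17:00.
Freya ∩ Thandi ∩ Yusuf: 11:00–11:15, 13:30–14:15.
Freya ∩ Thandi ∩ Yusuf ∩ Farrukh: 11:00–11:15, 13:30–14:15.
Total common minutes: 15 + 45 = 60.

60 minutes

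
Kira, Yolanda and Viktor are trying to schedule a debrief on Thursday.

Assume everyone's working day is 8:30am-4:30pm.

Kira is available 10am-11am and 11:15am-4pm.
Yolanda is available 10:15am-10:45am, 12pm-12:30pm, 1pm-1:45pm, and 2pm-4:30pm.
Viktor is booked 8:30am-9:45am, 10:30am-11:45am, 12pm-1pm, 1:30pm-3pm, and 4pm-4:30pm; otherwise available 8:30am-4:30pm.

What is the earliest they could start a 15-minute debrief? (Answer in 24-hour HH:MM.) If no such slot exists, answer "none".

10:15

Viktor free within 08:30–16:30: 09:45–10:30, 11:45–12:00, 13:00–13:30, 15:00–16:00.
Kira ∩ Yolanda: 10:15–10:45, 12:00–12:30, 13:00–13:45, 14:00–16:00.
Kira ∩ Yolanda ∩ Viktor: 10:15–10:30, 13:00–13:30, 15:00–16:00.
Windows ≥ 15 min: 10:15–10:30, 13:00–13:30, 15:00–16:00.
Earliest such window starts at 10:15.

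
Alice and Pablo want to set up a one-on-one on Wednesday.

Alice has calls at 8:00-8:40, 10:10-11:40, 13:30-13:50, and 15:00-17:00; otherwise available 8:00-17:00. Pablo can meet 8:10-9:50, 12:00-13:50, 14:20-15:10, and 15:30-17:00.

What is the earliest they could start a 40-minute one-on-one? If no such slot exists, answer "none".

08:40

Alice free within 08:00–17:00: 08:40–10:10, 11:40–13:30, 13:50–15:00.
Alice ∩ Pablo: 08:40–09:50, 12:00–13:30, 14:20–15:00.
Windows ≥ 40 min: 08:40–09:50, 12:00–13:30, 14:20–15:00.
Earliest such window starts at 08:40.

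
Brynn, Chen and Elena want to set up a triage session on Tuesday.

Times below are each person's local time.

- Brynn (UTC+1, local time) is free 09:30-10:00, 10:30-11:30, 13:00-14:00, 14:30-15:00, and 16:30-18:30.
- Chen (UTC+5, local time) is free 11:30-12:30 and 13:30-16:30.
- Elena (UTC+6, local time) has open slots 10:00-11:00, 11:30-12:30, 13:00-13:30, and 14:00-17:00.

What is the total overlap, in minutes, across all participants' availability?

Brynn → UTC: 08:30–09:00, 09:30–10:30, 12:00–13:00, 13:30–14:00, 15:30–17:30.
Chen → UTC: 06:30–07:30, 08:30–11:30.
Elena → UTC: 04:00–05:00, 05:30–06:30, 07:00–07:30, 08:00–11:00.
Brynn ∩ Chen: 08:30–09:00, 09:30–10:30.
Brynn ∩ Chen ∩ Elena: 08:30–09:00, 09:30–10:30.
Total common minutes: 30 + 60 = 90.

90 minutes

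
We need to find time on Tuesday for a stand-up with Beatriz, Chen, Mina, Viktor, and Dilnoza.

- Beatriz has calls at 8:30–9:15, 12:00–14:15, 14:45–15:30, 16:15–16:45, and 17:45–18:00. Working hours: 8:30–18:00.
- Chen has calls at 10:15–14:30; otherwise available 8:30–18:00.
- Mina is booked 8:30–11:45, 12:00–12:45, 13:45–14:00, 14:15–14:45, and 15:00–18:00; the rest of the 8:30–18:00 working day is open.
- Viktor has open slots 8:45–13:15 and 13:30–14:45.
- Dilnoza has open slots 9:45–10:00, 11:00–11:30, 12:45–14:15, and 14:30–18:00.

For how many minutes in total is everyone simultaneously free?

0 minutes

Beatriz free within 08:30–18:00: 09:15–12:00, 14:15–14:45, 15:30–16:15, 16:45–17:45.
Chen free within 08:30–18:00: 08:30–10:15, 14:30–18:00.
Mina free within 08:30–18:00: 11:45–12:00, 12:45–13:45, 14:00–14:15, 14:45–15:00.
Beatriz ∩ Chen: 09:15–10:15, 14:30–14:45, 15:30–16:15, 16:45–17:45.
Beatriz ∩ Chen ∩ Mina: (none).
Beatriz ∩ Chen ∩ Mina ∩ Viktor: (none).
Beatriz ∩ Chen ∩ Mina ∩ Viktor ∩ Dilnoza: (none).
Total common minutes: 0.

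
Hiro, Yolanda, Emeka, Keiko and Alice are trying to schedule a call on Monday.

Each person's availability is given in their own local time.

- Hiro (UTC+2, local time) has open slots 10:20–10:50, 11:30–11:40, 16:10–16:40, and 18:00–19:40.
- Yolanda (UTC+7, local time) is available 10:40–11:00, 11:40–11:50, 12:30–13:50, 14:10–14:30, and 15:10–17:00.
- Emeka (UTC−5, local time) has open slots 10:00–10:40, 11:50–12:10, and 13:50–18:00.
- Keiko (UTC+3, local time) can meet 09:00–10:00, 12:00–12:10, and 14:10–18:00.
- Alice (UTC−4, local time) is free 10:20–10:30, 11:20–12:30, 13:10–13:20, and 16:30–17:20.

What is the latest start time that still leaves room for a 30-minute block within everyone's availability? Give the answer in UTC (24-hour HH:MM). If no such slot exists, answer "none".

none

Hiro → UTC: 08:20–08:50, 09:30–09:40, 14:10–14:40, 16:00–17:40.
Yolanda → UTC: 03:40–04:00, 04:40–04:50, 05:30–06:50, 07:10–07:30, 08:10–10:00.
Emeka → UTC: 15:00–15:40, 16:50–17:10, 18:50–23:00.
Keiko → UTC: 06:00–07:00, 09:00–09:10, 11:10–15:00.
Alice → UTC: 14:20–14:30, 15:20–16:30, 17:10–17:20, 20:30–21:20.
Hiro ∩ Yolanda: 08:20–08:50, 09:30–09:40.
Hiro ∩ Yolanda ∩ Emeka: (none).
Hiro ∩ Yolanda ∩ Emeka ∩ Keiko: (none).
Hiro ∩ Yolanda ∩ Emeka ∩ Keiko ∩ Alice: (none).
Windows ≥ 30 min: (none).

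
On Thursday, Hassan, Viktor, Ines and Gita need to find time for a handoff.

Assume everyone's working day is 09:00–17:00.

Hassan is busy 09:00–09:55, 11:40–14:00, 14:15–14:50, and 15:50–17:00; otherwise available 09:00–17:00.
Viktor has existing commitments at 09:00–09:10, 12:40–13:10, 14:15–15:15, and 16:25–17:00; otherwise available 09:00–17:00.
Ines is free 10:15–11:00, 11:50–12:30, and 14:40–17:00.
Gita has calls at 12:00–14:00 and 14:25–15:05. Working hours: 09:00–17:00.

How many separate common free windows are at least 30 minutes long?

2

Hassan free within 09:00–17:00: 09:55–11:40, 14:00–14:15, 14:50–15:50.
Viktor free within 09:00–17:00: 09:10–12:40, 13:10–14:15, 15:15–16:25.
Gita free within 09:00–17:00: 09:00–12:00, 14:00–14:25, 15:05–17:00.
Hassan ∩ Viktor: 09:55–11:40, 14:00–14:15, 15:15–15:50.
Hassan ∩ Viktor ∩ Ines: 10:15–11:00, 15:15–15:50.
Hassan ∩ Viktor ∩ Ines ∩ Gita: 10:15–11:00, 15:15–15:50.
Windows ≥ 30 min: 10:15–11:00, 15:15–15:50.
That's 2 windows.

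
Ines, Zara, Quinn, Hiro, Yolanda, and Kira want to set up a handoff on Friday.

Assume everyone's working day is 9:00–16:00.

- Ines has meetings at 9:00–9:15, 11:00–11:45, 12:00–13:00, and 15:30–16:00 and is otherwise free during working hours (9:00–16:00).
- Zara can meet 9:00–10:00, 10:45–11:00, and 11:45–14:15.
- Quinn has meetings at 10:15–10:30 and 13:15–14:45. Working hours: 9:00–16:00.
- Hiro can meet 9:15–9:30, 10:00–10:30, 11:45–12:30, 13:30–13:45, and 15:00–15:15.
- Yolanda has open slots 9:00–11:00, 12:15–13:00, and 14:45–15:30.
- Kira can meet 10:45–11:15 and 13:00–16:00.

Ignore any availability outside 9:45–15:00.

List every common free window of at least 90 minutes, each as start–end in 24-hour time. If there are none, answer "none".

none

Ines free within 09:00–16:00: 09:15–11:00, 11:45–12:00, 13:00–15:30.
Quinn free within 09:00–16:00: 09:00–10:15, 10:30–13:15, 14:45–16:00.
Ines ∩ Zara: 09:15–10:00, 10:45–11:00, 11:45–12:00, 13:00–14:15.
Ines ∩ Zara ∩ Quinn: 09:15–10:00, 10:45–11:00, 11:45–12:00, 13:00–13:15.
Ines ∩ Zara ∩ Quinn ∩ Hiro: 09:15–09:30, 11:45–12:00.
Ines ∩ Zara ∩ Quinn ∩ Hiro ∩ Yolanda: 09:15–09:30.
Ines ∩ Zara ∩ Quinn ∩ Hiro ∩ Yolanda ∩ Kira: (none).
Restricted to 09:45–15:00: (none).
Windows ≥ 90 min: (none).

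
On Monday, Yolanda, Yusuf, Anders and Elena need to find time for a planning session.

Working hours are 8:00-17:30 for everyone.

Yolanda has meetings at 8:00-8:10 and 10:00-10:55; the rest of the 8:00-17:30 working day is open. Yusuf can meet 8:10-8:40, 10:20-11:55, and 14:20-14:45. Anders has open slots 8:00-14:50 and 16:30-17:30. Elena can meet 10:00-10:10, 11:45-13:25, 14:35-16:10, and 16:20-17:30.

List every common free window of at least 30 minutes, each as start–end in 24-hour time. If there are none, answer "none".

Yolanda free within 08:00–17:30: 08:10–10:00, 10:55–17:30.
Yolanda ∩ Yusuf: 08:10–08:40, 10:55–11:55, 14:20–14:45.
Yolanda ∩ Yusuf ∩ Anders: 08:10–08:40, 10:55–11:55, 14:20–14:45.
Yolanda ∩ Yusuf ∩ Anders ∩ Elena: 11:45–11:55, 14:35–14:45.
Windows ≥ 30 min: (none).

none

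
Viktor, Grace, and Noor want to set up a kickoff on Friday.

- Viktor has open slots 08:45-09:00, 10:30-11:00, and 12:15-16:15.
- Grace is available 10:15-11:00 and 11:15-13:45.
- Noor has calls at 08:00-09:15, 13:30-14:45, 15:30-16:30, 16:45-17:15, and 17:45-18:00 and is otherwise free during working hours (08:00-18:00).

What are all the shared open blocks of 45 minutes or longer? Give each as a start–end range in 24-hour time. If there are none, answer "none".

12:15–13:30

Noor free within 08:00–18:00: 09:15–13:30, 14:45–15:30, 16:30–16:45, 17:15–17:45.
Viktor ∩ Grace: 10:30–11:00, 12:15–13:45.
Viktor ∩ Grace ∩ Noor: 10:30–11:00, 12:15–13:30.
Windows ≥ 45 min: 12:15–13:30.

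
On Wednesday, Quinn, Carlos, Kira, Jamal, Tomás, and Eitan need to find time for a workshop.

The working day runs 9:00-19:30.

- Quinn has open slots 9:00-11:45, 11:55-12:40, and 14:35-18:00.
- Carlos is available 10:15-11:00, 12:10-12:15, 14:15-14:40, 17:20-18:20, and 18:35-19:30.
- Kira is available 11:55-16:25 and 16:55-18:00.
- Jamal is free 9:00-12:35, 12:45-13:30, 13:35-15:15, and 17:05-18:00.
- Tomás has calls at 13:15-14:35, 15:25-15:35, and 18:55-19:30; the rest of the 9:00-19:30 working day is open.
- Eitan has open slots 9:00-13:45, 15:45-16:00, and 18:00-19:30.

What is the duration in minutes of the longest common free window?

Tomás free within 09:00–19:30: 09:00–13:15, 14:35–15:25, 15:35–18:55.
Quinn ∩ Carlos: 10:15–11:00, 12:10–12:15, 14:35–14:40, 17:20–18:00.
Quinn ∩ Carlos ∩ Kira: 12:10–12:15, 14:35–14:40, 17:20–18:00.
Quinn ∩ Carlos ∩ Kira ∩ Jamal: 12:10–12:15, 14:35–14:40, 17:20–18:00.
Quinn ∩ Carlos ∩ Kira ∩ Jamal ∩ Tomás: 12:10–12:15, 14:35–14:40, 17:20–18:00.
Quinn ∩ Carlos ∩ Kira ∩ Jamal ∩ Tomás ∩ Eitan: 12:10–12:15.
Single common window of 5 minutes.

5 minutes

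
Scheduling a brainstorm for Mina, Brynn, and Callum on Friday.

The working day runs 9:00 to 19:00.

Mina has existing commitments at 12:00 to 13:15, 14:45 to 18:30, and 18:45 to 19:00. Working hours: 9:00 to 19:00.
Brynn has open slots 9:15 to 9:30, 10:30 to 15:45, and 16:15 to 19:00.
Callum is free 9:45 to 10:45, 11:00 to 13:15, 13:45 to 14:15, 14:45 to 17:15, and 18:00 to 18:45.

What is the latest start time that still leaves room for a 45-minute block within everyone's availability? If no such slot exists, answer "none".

11:15

Mina free within 09:00–19:00: 09:00–12:00, 13:15–14:45, 18:30–18:45.
Mina ∩ Brynn: 09:15–09:30, 10:30–12:00, 13:15–14:45, 18:30–18:45.
Mina ∩ Brynn ∩ Callum: 10:30–10:45, 11:00–12:00, 13:45–14:15, 18:30–18:45.
Windows ≥ 45 min: 11:00–12:00.
Latest start in the last window 11:00–12:00 is 12:00 − 45 min = 11:15.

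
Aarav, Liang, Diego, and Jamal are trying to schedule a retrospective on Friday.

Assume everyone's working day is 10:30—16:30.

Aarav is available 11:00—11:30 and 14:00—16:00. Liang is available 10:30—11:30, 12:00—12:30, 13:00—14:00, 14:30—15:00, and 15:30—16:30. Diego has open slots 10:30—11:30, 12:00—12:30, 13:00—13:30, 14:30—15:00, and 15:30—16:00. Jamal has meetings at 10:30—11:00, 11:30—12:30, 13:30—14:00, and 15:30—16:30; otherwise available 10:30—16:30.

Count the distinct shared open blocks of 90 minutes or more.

Jamal free within 10:30–16:30: 11:00–11:30, 12:30–13:30, 14:00–15:30.
Aarav ∩ Liang: 11:00–11:30, 14:30–15:00, 15:30–16:00.
Aarav ∩ Liang ∩ Diego: 11:00–11:30, 14:30–15:00, 15:30–16:00.
Aarav ∩ Liang ∩ Diego ∩ Jamal: 11:00–11:30, 14:30–15:00.
Windows ≥ 90 min: (none).
That's 0 windows.

0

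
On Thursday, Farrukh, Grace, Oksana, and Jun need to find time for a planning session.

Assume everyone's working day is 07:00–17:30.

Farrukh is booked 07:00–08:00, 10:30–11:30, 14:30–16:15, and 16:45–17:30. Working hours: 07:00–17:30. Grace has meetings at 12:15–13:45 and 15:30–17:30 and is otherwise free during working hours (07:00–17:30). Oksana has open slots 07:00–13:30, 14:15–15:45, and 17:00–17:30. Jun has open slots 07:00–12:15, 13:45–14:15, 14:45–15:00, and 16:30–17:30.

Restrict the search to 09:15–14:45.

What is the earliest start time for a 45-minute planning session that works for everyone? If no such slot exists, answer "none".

09:15

Farrukh free within 07:00–17:30: 08:00–10:30, 11:30–14:30, 16:15–16:45.
Grace free within 07:00–17:30: 07:00–12:15, 13:45–15:30.
Farrukh ∩ Grace: 08:00–10:30, 11:30–12:15, 13:45–14:30.
Farrukh ∩ Grace ∩ Oksana: 08:00–10:30, 11:30–12:15, 14:15–14:30.
Farrukh ∩ Grace ∩ Oksana ∩ Jun: 08:00–10:30, 11:30–12:15.
Restricted to 09:15–14:45: 09:15–10:30, 11:30–12:15.
Windows ≥ 45 min: 09:15–10:30, 11:30–12:15.
Earliest such window starts at 09:15.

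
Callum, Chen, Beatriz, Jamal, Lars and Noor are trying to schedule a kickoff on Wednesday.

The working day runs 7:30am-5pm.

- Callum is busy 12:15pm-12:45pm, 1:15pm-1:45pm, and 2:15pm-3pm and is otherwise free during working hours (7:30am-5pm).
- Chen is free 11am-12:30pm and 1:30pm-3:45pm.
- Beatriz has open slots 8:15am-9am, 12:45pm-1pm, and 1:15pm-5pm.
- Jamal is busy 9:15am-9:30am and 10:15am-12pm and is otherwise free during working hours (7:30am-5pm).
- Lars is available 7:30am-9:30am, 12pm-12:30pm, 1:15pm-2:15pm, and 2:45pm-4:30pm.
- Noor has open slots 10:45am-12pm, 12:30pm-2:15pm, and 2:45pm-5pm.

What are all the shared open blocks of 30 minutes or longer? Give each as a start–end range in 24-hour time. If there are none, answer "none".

13:45–14:15, 15:00–15:45

Callum free within 07:30–17:00: 07:30–12:15, 12:45–13:15, 13:45–14:15, 15:00–17:00.
Jamal free within 07:30–17:00: 07:30–09:15, 09:30–10:15, 12:00–17:00.
Callum ∩ Chen: 11:00–12:15, 13:45–14:15, 15:00–15:45.
Callum ∩ Chen ∩ Beatriz: 13:45–14:15, 15:00–15:45.
Callum ∩ Chen ∩ Beatriz ∩ Jamal: 13:45–14:15, 15:00–15:45.
Callum ∩ Chen ∩ Beatriz ∩ Jamal ∩ Lars: 13:45–14:15, 15:00–15:45.
Callum ∩ Chen ∩ Beatriz ∩ Jamal ∩ Lars ∩ Noor: 13:45–14:15, 15:00–15:45.
Windows ≥ 30 min: 13:45–14:15, 15:00–15:45.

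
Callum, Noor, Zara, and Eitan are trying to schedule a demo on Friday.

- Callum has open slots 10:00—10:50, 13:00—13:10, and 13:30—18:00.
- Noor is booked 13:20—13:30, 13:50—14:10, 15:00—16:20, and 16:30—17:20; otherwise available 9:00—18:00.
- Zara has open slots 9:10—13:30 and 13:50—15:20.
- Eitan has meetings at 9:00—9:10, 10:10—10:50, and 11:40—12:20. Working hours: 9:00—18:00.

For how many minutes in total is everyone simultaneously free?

Noor free within 09:00–18:00: 09:00–13:20, 13:30–13:50, 14:10–15:00, 16:20–16:30, 17:20–18:00.
Eitan free within 09:00–18:00: 09:10–10:10, 10:50–11:40, 12:20–18:00.
Callum ∩ Noor: 10:00–10:50, 13:00–13:10, 13:30–13:50, 14:10–15:00, 16:20–16:30, 17:20–18:00.
Callum ∩ Noor ∩ Zara: 10:00–10:50, 13:00–13:10, 14:10–15:00.
Callum ∩ Noor ∩ Zara ∩ Eitan: 10:00–10:10, 13:00–13:10, 14:10–15:00.
Total common minutes: 10 + 10 + 50 = 70.

70 minutes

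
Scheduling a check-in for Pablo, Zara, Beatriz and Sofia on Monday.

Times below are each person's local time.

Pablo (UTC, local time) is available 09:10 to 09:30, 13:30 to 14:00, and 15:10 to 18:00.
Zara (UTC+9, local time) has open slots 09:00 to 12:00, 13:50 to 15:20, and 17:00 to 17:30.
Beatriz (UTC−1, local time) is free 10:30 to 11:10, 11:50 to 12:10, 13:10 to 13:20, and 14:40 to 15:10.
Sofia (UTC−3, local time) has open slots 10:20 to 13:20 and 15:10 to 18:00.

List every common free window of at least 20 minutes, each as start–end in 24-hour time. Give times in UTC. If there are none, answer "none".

none

Pablo → UTC: 09:10–09:30, 13:30–14:00, 15:10–18:00.
Zara → UTC: 00:00–03:00, 04:50–06:20, 08:00–08:30.
Beatriz → UTC: 11:30–12:10, 12:50–13:10, 14:10–14:20, 15:40–16:10.
Sofia → UTC: 13:20–16:20, 18:10–21:00.
Pablo ∩ Zara: (none).
Pablo ∩ Zara ∩ Beatriz: (none).
Pablo ∩ Zara ∩ Beatriz ∩ Sofia: (none).
Windows ≥ 20 min: (none).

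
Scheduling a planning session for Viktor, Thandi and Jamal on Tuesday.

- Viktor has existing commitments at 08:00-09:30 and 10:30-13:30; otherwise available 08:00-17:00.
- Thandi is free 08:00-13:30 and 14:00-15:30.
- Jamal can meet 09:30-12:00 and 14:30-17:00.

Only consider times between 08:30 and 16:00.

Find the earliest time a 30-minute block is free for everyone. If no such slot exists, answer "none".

Viktor free within 08:00–17:00: 09:30–10:30, 13:30–17:00.
Viktor ∩ Thandi: 09:30–10:30, 14:00–15:30.
Viktor ∩ Thandi ∩ Jamal: 09:30–10:30, 14:30–15:30.
Restricted to 08:30–16:00: 09:30–10:30, 14:30–15:30.
Windows ≥ 30 min: 09:30–10:30, 14:30–15:30.
Earliest such window starts at 09:30.

09:30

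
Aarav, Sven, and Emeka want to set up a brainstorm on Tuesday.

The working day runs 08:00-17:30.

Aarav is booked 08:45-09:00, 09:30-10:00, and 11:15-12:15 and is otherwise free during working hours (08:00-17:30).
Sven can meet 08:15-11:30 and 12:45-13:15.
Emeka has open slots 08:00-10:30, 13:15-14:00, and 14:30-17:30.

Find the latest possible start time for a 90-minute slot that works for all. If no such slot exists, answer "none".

none

Aarav free within 08:00–17:30: 08:00–08:45, 09:00–09:30, 10:00–11:15, 12:15–17:30.
Aarav ∩ Sven: 08:15–08:45, 09:00–09:30, 10:00–11:15, 12:45–13:15.
Aarav ∩ Sven ∩ Emeka: 08:15–08:45, 09:00–09:30, 10:00–10:30.
Windows ≥ 90 min: (none).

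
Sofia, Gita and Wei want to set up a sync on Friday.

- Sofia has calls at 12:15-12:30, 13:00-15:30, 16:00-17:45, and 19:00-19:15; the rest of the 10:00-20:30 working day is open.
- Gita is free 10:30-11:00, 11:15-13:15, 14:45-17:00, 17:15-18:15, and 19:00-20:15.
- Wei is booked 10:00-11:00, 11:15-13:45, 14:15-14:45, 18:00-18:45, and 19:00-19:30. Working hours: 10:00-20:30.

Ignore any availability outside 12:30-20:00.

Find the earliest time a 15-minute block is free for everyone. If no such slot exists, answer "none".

15:30

Sofia free within 10:00–20:30: 10:00–12:15, 12:30–13:00, 15:30–16:00, 17:45–19:00, 19:15–20:30.
Wei free within 10:00–20:30: 11:00–11:15, 13:45–14:15, 14:45–18:00, 18:45–19:00, 19:30–20:30.
Sofia ∩ Gita: 10:30–11:00, 11:15–12:15, 12:30–13:00, 15:30–16:00, 17:45–18:15, 19:15–20:15.
Sofia ∩ Gita ∩ Wei: 15:30–16:00, 17:45–18:00, 19:30–20:15.
Restricted to 12:30–20:00: 15:30–16:00, 17:45–18:00, 19:30–20:00.
Windows ≥ 15 min: 15:30–16:00, 17:45–18:00, 19:30–20:00.
Earliest such window starts at 15:30.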